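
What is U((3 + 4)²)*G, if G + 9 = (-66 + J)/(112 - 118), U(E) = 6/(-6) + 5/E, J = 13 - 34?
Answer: -242/49 ≈ -4.9388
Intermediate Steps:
J = -21
U(E) = -1 + 5/E (U(E) = 6*(-⅙) + 5/E = -1 + 5/E)
G = 11/2 (G = -9 + (-66 - 21)/(112 - 118) = -9 - 87/(-6) = -9 - 87*(-⅙) = -9 + 29/2 = 11/2 ≈ 5.5000)
U((3 + 4)²)*G = ((5 - (3 + 4)²)/((3 + 4)²))*(11/2) = ((5 - 1*7²)/(7²))*(11/2) = ((5 - 1*49)/49)*(11/2) = ((5 - 49)/49)*(11/2) = ((1/49)*(-44))*(11/2) = -44/49*11/2 = -242/49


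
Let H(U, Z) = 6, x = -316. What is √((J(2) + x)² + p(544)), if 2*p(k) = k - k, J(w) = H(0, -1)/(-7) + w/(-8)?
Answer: 8879/28 ≈ 317.11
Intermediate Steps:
J(w) = -6/7 - w/8 (J(w) = 6/(-7) + w/(-8) = 6*(-⅐) + w*(-⅛) = -6/7 - w/8)
p(k) = 0 (p(k) = (k - k)/2 = (½)*0 = 0)
√((J(2) + x)² + p(544)) = √(((-6/7 - ⅛*2) - 316)² + 0) = √(((-6/7 - ¼) - 316)² + 0) = √((-31/28 - 316)² + 0) = √((-8879/28)² + 0) = √(78836641/784 + 0) = √(78836641/784) = 8879/28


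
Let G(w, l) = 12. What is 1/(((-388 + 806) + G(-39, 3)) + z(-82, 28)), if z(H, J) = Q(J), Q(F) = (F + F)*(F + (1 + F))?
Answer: 1/3622 ≈ 0.00027609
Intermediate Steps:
Q(F) = 2*F*(1 + 2*F) (Q(F) = (2*F)*(1 + 2*F) = 2*F*(1 + 2*F))
z(H, J) = 2*J*(1 + 2*J)
1/(((-388 + 806) + G(-39, 3)) + z(-82, 28)) = 1/(((-388 + 806) + 12) + 2*28*(1 + 2*28)) = 1/((418 + 12) + 2*28*(1 + 56)) = 1/(430 + 2*28*57) = 1/(430 + 3192) = 1/3622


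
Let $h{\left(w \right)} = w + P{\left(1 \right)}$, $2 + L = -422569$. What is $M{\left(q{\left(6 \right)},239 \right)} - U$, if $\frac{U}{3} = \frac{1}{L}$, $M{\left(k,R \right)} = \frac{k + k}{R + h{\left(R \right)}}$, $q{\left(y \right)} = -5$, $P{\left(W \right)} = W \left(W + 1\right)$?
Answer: $- \frac{140809}{6761136} \approx -0.020826$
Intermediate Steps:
$P{\left(W \right)} = W \left(1 + W\right)$
$L = -422571$ ($L = -2 - 422569 = -422571$)
$h{\left(w \right)} = 2 + w$ ($h{\left(w \right)} = w + 1 \left(1 + 1\right) = w + 1 \cdot 2 = w + 2 = 2 + w$)
$M{\left(k,R \right)} = \frac{2 k}{2 + 2 R}$ ($M{\left(k,R \right)} = \frac{k + k}{R + \left(2 + R\right)} = \frac{2 k}{2 + 2 R}$)
$U = - \frac{1}{140857}$ ($U = \frac{3}{-422571} = 3 \left(- \frac{1}{422571}\right) = - \frac{1}{140857} \approx -7.0994 \cdot 10^{-6}$)
$M{\left(q{\left(6 \right)},239 \right)} - U = - \frac{5}{1 + 239} - - \frac{1}{140857} = - \frac{5}{240} + \frac{1}{140857} = \left(-5\right) \frac{1}{240} + \frac{1}{140857} = - \frac{1}{48} + \frac{1}{140857} = - \frac{140809}{6761136}$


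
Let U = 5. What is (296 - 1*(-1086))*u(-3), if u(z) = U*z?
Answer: -20730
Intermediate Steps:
u(z) = 5*z
(296 - 1*(-1086))*u(-3) = (296 - 1*(-1086))*(5*(-3)) = (296 + 1086)*(-15) = 1382*(-15) = -20730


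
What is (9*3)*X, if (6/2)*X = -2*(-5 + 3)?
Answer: 36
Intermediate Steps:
X = 4/3 (X = (-2*(-5 + 3))/3 = (-2*(-2))/3 = (1/3)*4 = 4/3 ≈ 1.3333)
(9*3)*X = (9*3)*(4/3) = 27*(4/3) = 36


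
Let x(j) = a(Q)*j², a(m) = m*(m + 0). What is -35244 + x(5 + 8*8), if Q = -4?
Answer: 40932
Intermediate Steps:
a(m) = m² (a(m) = m*m = m²)
x(j) = 16*j² (x(j) = (-4)²*j² = 16*j²)
-35244 + x(5 + 8*8) = -35244 + 16*(5 + 8*8)² = -35244 + 16*(5 + 64)² = -35244 + 16*69² = -35244 + 16*4761 = -35244 + 76176 = 40932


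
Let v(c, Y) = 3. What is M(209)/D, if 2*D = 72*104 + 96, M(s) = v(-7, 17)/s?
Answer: 1/264176 ≈ 3.7854e-6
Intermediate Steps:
M(s) = 3/s
D = 3792 (D = (72*104 + 96)/2 = (7488 + 96)/2 = (1/2)*7584 = 3792)
M(209)/D = (3/209)/3792 = (3*(1/209))*(1/3792) = (3/209)*(1/3792) = 1/264176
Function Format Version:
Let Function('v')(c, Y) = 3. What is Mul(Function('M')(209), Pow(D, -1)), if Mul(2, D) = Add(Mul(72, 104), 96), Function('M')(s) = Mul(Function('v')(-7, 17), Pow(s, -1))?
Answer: Rational(1, 264176) ≈ 3.7854e-6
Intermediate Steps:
Function('M')(s) = Mul(3, Pow(s, -1))
D = 3792 (D = Mul(Rational(1, 2), Add(Mul(72, 104), 96)) = Mul(Rational(1, 2), Add(7488, 96)) = Mul(Rational(1, 2), 7584) = 3792)
Mul(Function('M')(209), Pow(D, -1)) = Mul(Mul(3, Pow(209, -1)), Pow(3792, -1)) = Mul(Mul(3, Rational(1, 209)), Rational(1, 3792)) = Mul(Rational(3, 209), Rational(1, 3792)) = Rational(1, 264176)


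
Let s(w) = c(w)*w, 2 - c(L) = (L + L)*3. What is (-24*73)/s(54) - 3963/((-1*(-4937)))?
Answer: -5021585/7153713 ≈ -0.70195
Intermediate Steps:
c(L) = 2 - 6*L (c(L) = 2 - (L + L)*3 = 2 - 2*L*3 = 2 - 6*L)
s(w) = w*(2 - 6*w) (s(w) = (2 - 6*w)*w = w*(2 - 6*w))
(-24*73)/s(54) - 3963/((-1*(-4937))) = (-24*73)/((2*54*(1 - 3*54))) - 3963/((-1*(-4937))) = -1752*1/(108*(1 - 162)) - 3963/4937 = -1752/(2*54*(-161)) - 3963*1/4937 = -1752/(-17388) - 3963/4937 = -1752*(-1/17388) - 3963/4937 = 146/1449 - 3963/4937 = -5021585/7153713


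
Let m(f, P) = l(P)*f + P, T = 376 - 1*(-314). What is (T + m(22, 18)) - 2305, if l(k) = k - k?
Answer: -1597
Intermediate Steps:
l(k) = 0
T = 690 (T = 376 + 314 = 690)
m(f, P) = P (m(f, P) = 0*f + P = 0 + P = P)
(T + m(22, 18)) - 2305 = (690 + 18) - 2305 = 708 - 2305 = -1597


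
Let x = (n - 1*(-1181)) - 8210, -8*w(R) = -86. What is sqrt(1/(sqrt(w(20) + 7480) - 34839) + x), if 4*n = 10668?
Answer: sqrt(-303935438 + 82878*sqrt(83))/sqrt(69678 - 19*sqrt(83)) ≈ 66.045*I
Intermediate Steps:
n = 2667 (n = (1/4)*10668 = 2667)
w(R) = 43/4 (w(R) = -1/8*(-86) = 43/4)
x = -4362 (x = (2667 - 1*(-1181)) - 8210 = (2667 + 1181) - 8210 = 3848 - 8210 = -4362)
sqrt(1/(sqrt(w(20) + 7480) - 34839) + x) = sqrt(1/(sqrt(43/4 + 7480) - 34839) - 4362) = sqrt(1/(sqrt(29963/4) - 34839) - 4362) = sqrt(1/(19*sqrt(83)/2 - 34839) - 4362) = sqrt(1/(-34839 + 19*sqrt(83)/2) - 4362) = sqrt(-4362 + 1/(-34839 + 19*sqrt(83)/2))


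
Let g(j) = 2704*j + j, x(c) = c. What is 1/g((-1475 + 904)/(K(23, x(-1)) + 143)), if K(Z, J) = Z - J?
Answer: -167/1544555 ≈ -0.00010812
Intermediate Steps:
g(j) = 2705*j
1/g((-1475 + 904)/(K(23, x(-1)) + 143)) = 1/(2705*((-1475 + 904)/((23 - 1*(-1)) + 143))) = 1/(2705*(-571/((23 + 1) + 143))) = 1/(2705*(-571/(24 + 143))) = 1/(2705*(-571/167)) = 1/(-1544555/167) = -167/1544555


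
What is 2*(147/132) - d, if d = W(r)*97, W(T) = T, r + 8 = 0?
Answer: 17121/22 ≈ 778.23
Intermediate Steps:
r = -8 (r = -8 + 0 = -8)
d = -776 (d = -8*97 = -776)
2*(147/132) - d = 2*(147/132) - 1*(-776) = 2*(147*(1/132)) + 776 = 2*(49/44) + 776 = 49/22 + 776 = 17121/22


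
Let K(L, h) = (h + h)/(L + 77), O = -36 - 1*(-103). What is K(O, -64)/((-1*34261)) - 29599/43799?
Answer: -9126471659/13505377851 ≈ -0.67577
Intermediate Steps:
O = 67 (O = -36 + 103 = 67)
K(L, h) = 2*h/(77 + L) (K(L, h) = (2*h)/(77 + L) = 2*h/(77 + L))
K(O, -64)/((-1*34261)) - 29599/43799 = (2*(-64)/(77 + 67))/((-1*34261)) - 29599/43799 = (2*(-64)/144)/(-34261) - 29599*1/43799 = (2*(-64)*(1/144))*(-1/34261) - 29599/43799 = -8/9*(-1/34261) - 29599/43799 = 8/308349 - 29599/43799 = -9126471659/13505377851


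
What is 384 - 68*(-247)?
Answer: 17180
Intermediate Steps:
384 - 68*(-247) = 384 + 16796 = 17180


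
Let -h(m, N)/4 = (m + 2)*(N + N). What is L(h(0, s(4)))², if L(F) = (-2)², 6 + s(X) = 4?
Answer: 16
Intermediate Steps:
s(X) = -2 (s(X) = -6 + 4 = -2)
h(m, N) = -8*N*(2 + m) (h(m, N) = -4*(m + 2)*(N + N) = -4*(2 + m)*2*N = -8*N*(2 + m))
L(F) = 4
L(h(0, s(4)))² = 4² = 16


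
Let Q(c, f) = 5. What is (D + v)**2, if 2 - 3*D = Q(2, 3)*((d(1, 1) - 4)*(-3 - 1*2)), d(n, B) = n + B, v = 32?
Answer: 256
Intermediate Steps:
d(n, B) = B + n
D = -16 (D = 2/3 - 5*((1 + 1) - 4)*(-3 - 1*2)/3 = 2/3 - 5*(2 - 4)*(-3 - 2)/3 = 2/3 - 5*(-2*(-5))/3 = 2/3 - 5*10/3 = 2/3 - 1/3*50 = 2/3 - 50/3 = -16)
(D + v)**2 = (-16 + 32)**2 = 16**2 = 256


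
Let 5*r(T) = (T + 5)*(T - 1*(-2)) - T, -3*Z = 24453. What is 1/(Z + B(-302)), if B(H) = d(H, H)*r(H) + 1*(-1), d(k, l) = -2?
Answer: -5/219564 ≈ -2.2772e-5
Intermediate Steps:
Z = -8151 (Z = -1/3*24453 = -8151)
r(T) = -T/5 + (2 + T)*(5 + T)/5 (r(T) = ((T + 5)*(T - 1*(-2)) - T)/5 = ((5 + T)*(T + 2) - T)/5 = ((5 + T)*(2 + T) - T)/5 = ((2 + T)*(5 + T) - T)/5 = (-T + (2 + T)*(5 + T))/5 = -T/5 + (2 + T)*(5 + T)/5)
B(H) = -5 - 12*H/5 - 2*H**2/5 (B(H) = -2*(2 + H**2/5 + 6*H/5) + 1*(-1) = (-4 - 12*H/5 - 2*H**2/5) - 1 = -5 - 12*H/5 - 2*H**2/5)
1/(Z + B(-302)) = 1/(-8151 + (-5 - 12/5*(-302) - 2/5*(-302)**2)) = 1/(-8151 + (-5 + 3624/5 - 2/5*91204)) = 1/(-8151 + (-5 + 3624/5 - 182408/5)) = 1/(-8151 - 178809/5) = 1/(-219564/5) = -5/219564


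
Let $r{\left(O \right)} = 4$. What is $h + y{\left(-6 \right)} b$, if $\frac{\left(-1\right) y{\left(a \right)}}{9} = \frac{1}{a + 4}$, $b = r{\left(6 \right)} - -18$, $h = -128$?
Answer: $-29$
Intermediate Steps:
$b = 22$ ($b = 4 - -18 = 4 + 18 = 22$)
$y{\left(a \right)} = - \frac{9}{4 + a}$ ($y{\left(a \right)} = - \frac{9}{a + 4} = - \frac{9}{4 + a}$)
$h + y{\left(-6 \right)} b = -128 + - \frac{9}{4 - 6} \cdot 22 = -128 + - \frac{9}{-2} \cdot 22 = -128 + \left(-9\right) \left(- \frac{1}{2}\right) 22 = -128 + \frac{9}{2} \cdot 22 = -128 + 99 = -29$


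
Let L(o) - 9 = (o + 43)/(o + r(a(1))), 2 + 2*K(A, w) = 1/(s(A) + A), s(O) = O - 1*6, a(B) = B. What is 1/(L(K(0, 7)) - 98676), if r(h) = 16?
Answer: -179/17660890 ≈ -1.0135e-5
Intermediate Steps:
s(O) = -6 + O (s(O) = O - 6 = -6 + O)
K(A, w) = -1 + 1/(2*(-6 + 2*A)) (K(A, w) = -1 + 1/(2*((-6 + A) + A)) = -1 + 1/(2*(-6 + 2*A)))
L(o) = 9 + (43 + o)/(16 + o) (L(o) = 9 + (o + 43)/(o + 16) = 9 + (43 + o)/(16 + o))
1/(L(K(0, 7)) - 98676) = 1/((187 + 10*((13/4 - 1*0)/(-3 + 0)))/(16 + (13/4 - 1*0)/(-3 + 0)) - 98676) = 1/((187 + 10*((13/4 + 0)/(-3)))/(16 + (13/4 + 0)/(-3)) - 98676) = 1/((187 + 10*(-⅓*13/4))/(16 - ⅓*13/4) - 98676) = 1/((187 + 10*(-13/12))/(16 - 13/12) - 98676) = 1/((187 - 65/6)/(179/12) - 98676) = 1/((12/179)*(1057/6) - 98676) = 1/(2114/179 - 98676) = 1/(-17660890/179) = -179/17660890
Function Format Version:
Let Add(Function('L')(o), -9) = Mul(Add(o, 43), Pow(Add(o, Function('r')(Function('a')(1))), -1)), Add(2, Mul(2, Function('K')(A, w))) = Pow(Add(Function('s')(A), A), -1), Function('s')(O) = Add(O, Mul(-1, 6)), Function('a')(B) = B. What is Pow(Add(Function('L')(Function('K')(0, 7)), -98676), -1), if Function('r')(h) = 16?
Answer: Rational(-179, 17660890) ≈ -1.0135e-5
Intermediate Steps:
Function('s')(O) = Add(-6, O) (Function('s')(O) = Add(O, -6) = Add(-6, O))
Function('K')(A, w) = Add(-1, Mul(Rational(1, 2), Pow(Add(-6, Mul(2, A)), -1))) (Function('K')(A, w) = Add(-1, Mul(Rational(1, 2), Pow(Add(Add(-6, A), A), -1))) = Add(-1, Mul(Rational(1, 2), Pow(Add(-6, Mul(2, A)), -1))))
Function('L')(o) = Add(9, Mul(Pow(Add(16, o), -1), Add(43, o))) (Function('L')(o) = Add(9, Mul(Add(o, 43), Pow(Add(o, 16), -1))) = Add(9, Mul(Add(43, o), Pow(Add(16, o), -1))) = Add(9, Mul(Pow(Add(16, o), -1), Add(43, o))))
Pow(Add(Function('L')(Function('K')(0, 7)), -98676), -1) = Pow(Add(Mul(Pow(Add(16, Mul(Pow(Add(-3, 0), -1), Add(Rational(13, 4), Mul(-1, 0)))), -1), Add(187, Mul(10, Mul(Pow(Add(-3, 0), -1), Add(Rational(13, 4), Mul(-1, 0)))))), -98676), -1) = Pow(Add(Mul(Pow(Add(16, Mul(Pow(-3, -1), Add(Rational(13, 4), 0))), -1), Add(187, Mul(10, Mul(Pow(-3, -1), Add(Rational(13, 4), 0))))), -98676), -1) = Pow(Add(Mul(Pow(Add(16, Mul(Rational(-1, 3), Rational(13, 4))), -1), Add(187, Mul(10, Mul(Rational(-1, 3), Rational(13, 4))))), -98676), -1) = Pow(Add(Mul(Pow(Add(16, Rational(-13, 12)), -1), Add(187, Mul(10, Rational(-13, 12)))), -98676), -1) = Pow(Add(Mul(Pow(Rational(179, 12), -1), Add(187, Rational(-65, 6))), -98676), -1) = Pow(Add(Mul(Rational(12, 179), Rational(1057, 6)), -98676), -1) = Pow(Add(Rational(2114, 179), -98676), -1) = Pow(Rational(-17660890, 179), -1) = Rational(-179, 17660890)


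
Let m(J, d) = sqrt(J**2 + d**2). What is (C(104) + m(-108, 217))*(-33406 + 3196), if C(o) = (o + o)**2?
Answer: -1307005440 - 30210*sqrt(58753) ≈ -1.3143e+9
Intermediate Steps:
C(o) = 4*o**2 (C(o) = (2*o)**2 = 4*o**2)
(C(104) + m(-108, 217))*(-33406 + 3196) = (4*104**2 + sqrt((-108)**2 + 217**2))*(-33406 + 3196) = (4*10816 + sqrt(11664 + 47089))*(-30210) = (43264 + sqrt(58753))*(-30210) = -1307005440 - 30210*sqrt(58753)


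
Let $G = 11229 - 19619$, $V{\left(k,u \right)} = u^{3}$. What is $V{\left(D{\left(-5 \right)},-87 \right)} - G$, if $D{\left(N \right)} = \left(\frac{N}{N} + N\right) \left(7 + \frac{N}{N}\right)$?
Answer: $-650113$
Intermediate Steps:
$D{\left(N \right)} = 8 + 8 N$ ($D{\left(N \right)} = \left(1 + N\right) \left(7 + 1\right) = \left(1 + N\right) 8 = 8 + 8 N$)
$G = -8390$
$V{\left(D{\left(-5 \right)},-87 \right)} - G = \left(-87\right)^{3} - -8390 = -658503 + 8390 = -650113$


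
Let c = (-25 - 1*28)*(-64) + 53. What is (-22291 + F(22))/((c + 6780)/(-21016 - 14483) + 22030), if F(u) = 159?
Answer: -785663868/782032745 ≈ -1.0046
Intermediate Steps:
c = 3445 (c = (-25 - 28)*(-64) + 53 = -53*(-64) + 53 = 3392 + 53 = 3445)
(-22291 + F(22))/((c + 6780)/(-21016 - 14483) + 22030) = (-22291 + 159)/((3445 + 6780)/(-21016 - 14483) + 22030) = -22132/(10225/(-35499) + 22030) = -22132/(10225*(-1/35499) + 22030) = -22132/(-10225/35499 + 22030) = -22132/782032745/35499 = -22132*35499/782032745 = -785663868/782032745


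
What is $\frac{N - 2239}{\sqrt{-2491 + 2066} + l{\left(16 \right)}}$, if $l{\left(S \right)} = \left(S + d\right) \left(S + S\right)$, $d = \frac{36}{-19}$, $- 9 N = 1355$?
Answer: $- \frac{3504273664}{663310809} + \frac{38818330 i \sqrt{17}}{663310809} \approx -5.283 + 0.24129 i$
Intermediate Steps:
$N = - \frac{1355}{9}$ ($N = \left(- \frac{1}{9}\right) 1355 = - \frac{1355}{9} \approx -150.56$)
$d = - \frac{36}{19}$ ($d = 36 \left(- \frac{1}{19}\right) = - \frac{36}{19} \approx -1.8947$)
$l{\left(S \right)} = 2 S \left(- \frac{36}{19} + S\right)$ ($l{\left(S \right)} = \left(S - \frac{36}{19}\right) \left(S + S\right) = \left(- \frac{36}{19} + S\right) 2 S = 2 S \left(- \frac{36}{19} + S\right)$)
$\frac{N - 2239}{\sqrt{-2491 + 2066} + l{\left(16 \right)}} = \frac{- \frac{1355}{9} - 2239}{\sqrt{-2491 + 2066} + \frac{2}{19} \cdot 16 \left(-36 + 19 \cdot 16\right)} = - \frac{21506}{9 \left(\sqrt{-425} + \frac{2}{19} \cdot 16 \left(-36 + 304\right)\right)} = - \frac{21506}{9 \left(5 i \sqrt{17} + \frac{2}{19} \cdot 16 \cdot 268\right)} = - \frac{21506}{9 \left(5 i \sqrt{17} + \frac{8576}{19}\right)} = - \frac{21506}{9 \left(\frac{8576}{19} + 5 i \sqrt{17}\right)}$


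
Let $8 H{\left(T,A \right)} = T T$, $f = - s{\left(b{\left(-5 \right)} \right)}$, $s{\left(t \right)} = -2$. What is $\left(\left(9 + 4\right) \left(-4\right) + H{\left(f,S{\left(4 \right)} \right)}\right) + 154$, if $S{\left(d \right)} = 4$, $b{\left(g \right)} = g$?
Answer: $\frac{205}{2} \approx 102.5$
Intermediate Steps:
$f = 2$ ($f = \left(-1\right) \left(-2\right) = 2$)
$H{\left(T,A \right)} = \frac{T^{2}}{8}$ ($H{\left(T,A \right)} = \frac{T T}{8} = \frac{T^{2}}{8}$)
$\left(\left(9 + 4\right) \left(-4\right) + H{\left(f,S{\left(4 \right)} \right)}\right) + 154 = \left(\left(9 + 4\right) \left(-4\right) + \frac{2^{2}}{8}\right) + 154 = \left(13 \left(-4\right) + \frac{1}{8} \cdot 4\right) + 154 = \left(-52 + \frac{1}{2}\right) + 154 = - \frac{103}{2} + 154 = \frac{205}{2}$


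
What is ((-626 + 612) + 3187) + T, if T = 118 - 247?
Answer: 3044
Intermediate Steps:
T = -129
((-626 + 612) + 3187) + T = ((-626 + 612) + 3187) - 129 = (-14 + 3187) - 129 = 3173 - 129 = 3044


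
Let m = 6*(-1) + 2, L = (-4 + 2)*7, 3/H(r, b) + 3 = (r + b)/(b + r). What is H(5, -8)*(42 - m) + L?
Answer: -83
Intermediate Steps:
H(r, b) = -3/2 (H(r, b) = 3/(-3 + (r + b)/(b + r)) = 3/(-3 + (b + r)/(b + r)) = 3/(-3 + 1) = 3/(-2) = 3*(-½) = -3/2)
L = -14 (L = -2*7 = -14)
m = -4 (m = -6 + 2 = -4)
H(5, -8)*(42 - m) + L = -3*(42 - 1*(-4))/2 - 14 = -3*(42 + 4)/2 - 14 = -3/2*46 - 14 = -69 - 14 = -83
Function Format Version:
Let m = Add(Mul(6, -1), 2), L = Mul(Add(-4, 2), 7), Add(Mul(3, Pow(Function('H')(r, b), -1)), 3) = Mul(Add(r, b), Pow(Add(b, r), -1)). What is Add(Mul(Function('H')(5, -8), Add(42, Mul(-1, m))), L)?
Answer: -83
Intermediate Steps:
Function('H')(r, b) = Rational(-3, 2) (Function('H')(r, b) = Mul(3, Pow(Add(-3, Mul(Add(r, b), Pow(Add(b, r), -1))), -1)) = Mul(3, Pow(Add(-3, Mul(Add(b, r), Pow(Add(b, r), -1))), -1)) = Mul(3, Pow(Add(-3, 1), -1)) = Mul(3, Pow(-2, -1)) = Mul(3, Rational(-1, 2)) = Rational(-3, 2))
L = -14 (L = Mul(-2, 7) = -14)
m = -4 (m = Add(-6, 2) = -4)
Add(Mul(Function('H')(5, -8), Add(42, Mul(-1, m))), L) = Add(Mul(Rational(-3, 2), Add(42, Mul(-1, -4))), -14) = Add(Mul(Rational(-3, 2), Add(42, 4)), -14) = Add(Mul(Rational(-3, 2), 46), -14) = Add(-69, -14) = -83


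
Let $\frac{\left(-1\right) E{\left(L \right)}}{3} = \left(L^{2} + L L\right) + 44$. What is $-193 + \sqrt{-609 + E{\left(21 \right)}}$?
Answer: $-193 + i \sqrt{3387} \approx -193.0 + 58.198 i$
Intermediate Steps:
$E{\left(L \right)} = -132 - 6 L^{2}$ ($E{\left(L \right)} = - 3 \left(\left(L^{2} + L L\right) + 44\right) = - 3 \left(\left(L^{2} + L^{2}\right) + 44\right) = - 3 \left(2 L^{2} + 44\right) = - 3 \left(44 + 2 L^{2}\right) = -132 - 6 L^{2}$)
$-193 + \sqrt{-609 + E{\left(21 \right)}} = -193 + \sqrt{-609 - \left(132 + 6 \cdot 21^{2}\right)} = -193 + \sqrt{-609 - 2778} = -193 + \sqrt{-3387} = -193 + i \sqrt{3387}$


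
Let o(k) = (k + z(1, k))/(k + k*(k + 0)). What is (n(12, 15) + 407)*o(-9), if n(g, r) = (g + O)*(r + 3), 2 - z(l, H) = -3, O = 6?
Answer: -731/18 ≈ -40.611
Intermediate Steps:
z(l, H) = 5 (z(l, H) = 2 - 1*(-3) = 2 + 3 = 5)
o(k) = (5 + k)/(k + k²) (o(k) = (k + 5)/(k + k*(k + 0)) = (5 + k)/(k + k*k) = (5 + k)/(k + k²))
n(g, r) = (3 + r)*(6 + g) (n(g, r) = (g + 6)*(r + 3) = (6 + g)*(3 + r) = (3 + r)*(6 + g))
(n(12, 15) + 407)*o(-9) = ((18 + 3*12 + 6*15 + 12*15) + 407)*((5 - 9)/((-9)*(1 - 9))) = ((18 + 36 + 90 + 180) + 407)*(-⅑*(-4)/(-8)) = (324 + 407)*(-⅑*(-⅛)*(-4)) = 731*(-1/18) = -731/18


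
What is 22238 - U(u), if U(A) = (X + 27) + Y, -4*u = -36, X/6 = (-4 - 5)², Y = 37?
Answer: 21688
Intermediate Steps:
X = 486 (X = 6*(-4 - 5)² = 6*(-9)² = 6*81 = 486)
u = 9 (u = -¼*(-36) = 9)
U(A) = 550 (U(A) = (486 + 27) + 37 = 513 + 37 = 550)
22238 - U(u) = 22238 - 1*550 = 22238 - 550 = 21688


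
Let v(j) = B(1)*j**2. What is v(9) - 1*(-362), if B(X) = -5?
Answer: -43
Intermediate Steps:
v(j) = -5*j**2
v(9) - 1*(-362) = -5*9**2 - 1*(-362) = -5*81 + 362 = -405 + 362 = -43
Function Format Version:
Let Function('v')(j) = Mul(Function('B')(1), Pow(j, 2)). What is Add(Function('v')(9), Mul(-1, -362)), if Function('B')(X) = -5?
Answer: -43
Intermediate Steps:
Function('v')(j) = Mul(-5, Pow(j, 2))
Add(Function('v')(9), Mul(-1, -362)) = Add(Mul(-5, Pow(9, 2)), Mul(-1, -362)) = Add(Mul(-5, 81), 362) = Add(-405, 362) = -43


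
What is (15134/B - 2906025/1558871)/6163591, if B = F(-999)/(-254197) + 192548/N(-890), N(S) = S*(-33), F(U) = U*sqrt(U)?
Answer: 58201611412995871198367999445/155581165564145036104610307854327 - 9599730279379648650*I*sqrt(111)/14257678021387184892565591 ≈ 0.00037409 - 7.0937e-6*I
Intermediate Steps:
F(U) = U**(3/2)
N(S) = -33*S
B = 96274/14685 + 2997*I*sqrt(111)/254197 (B = (-999)**(3/2)/(-254197) + 192548/((-33*(-890))) = -2997*I*sqrt(111)*(-1/254197) + 192548/29370 = 2997*I*sqrt(111)/254197 + 192548*(1/29370) = 2997*I*sqrt(111)/254197 + 96274/14685 = 96274/14685 + 2997*I*sqrt(111)/254197 ≈ 6.5559 + 0.12422*I)
(15134/B - 2906025/1558871)/6163591 = (15134/(96274/14685 + 2997*I*sqrt(111)/254197) - 2906025/1558871)/6163591 = (15134/(96274/14685 + 2997*I*sqrt(111)/254197) - 2906025*1/1558871)*(1/6163591) = (15134/(96274/14685 + 2997*I*sqrt(111)/254197) - 2906025/1558871)*(1/6163591) = (-2906025/1558871 + 15134/(96274/14685 + 2997*I*sqrt(111)/254197))*(1/6163591) = -2906025/9608243265761 + 2162/(880513*(96274/14685 + 2997*I*sqrt(111)/254197))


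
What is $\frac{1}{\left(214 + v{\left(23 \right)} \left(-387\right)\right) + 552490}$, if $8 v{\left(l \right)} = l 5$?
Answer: $\frac{8}{4377127} \approx 1.8277 \cdot 10^{-6}$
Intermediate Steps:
$v{\left(l \right)} = \frac{5 l}{8}$ ($v{\left(l \right)} = \frac{l 5}{8} = \frac{5 l}{8}$)
$\frac{1}{\left(214 + v{\left(23 \right)} \left(-387\right)\right) + 552490} = \frac{1}{\left(214 + \frac{5}{8} \cdot 23 \left(-387\right)\right) + 552490} = \frac{1}{\left(214 + \frac{115}{8} \left(-387\right)\right) + 552490} = \frac{1}{\left(214 - \frac{44505}{8}\right) + 552490} = \frac{1}{- \frac{42793}{8} + 552490} = \frac{1}{\frac{4377127}{8}} = \frac{8}{4377127}$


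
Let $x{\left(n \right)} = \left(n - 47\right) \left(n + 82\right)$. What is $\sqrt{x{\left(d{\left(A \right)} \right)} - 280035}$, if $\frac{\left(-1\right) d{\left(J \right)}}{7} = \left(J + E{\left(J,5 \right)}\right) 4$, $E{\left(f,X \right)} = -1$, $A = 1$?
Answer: $i \sqrt{283889} \approx 532.81 i$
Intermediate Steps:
$d{\left(J \right)} = 28 - 28 J$ ($d{\left(J \right)} = - 7 \left(J - 1\right) 4 = - 7 \left(-1 + J\right) 4 = - 7 \left(-4 + 4 J\right) = 28 - 28 J$)
$x{\left(n \right)} = \left(-47 + n\right) \left(82 + n\right)$
$\sqrt{x{\left(d{\left(A \right)} \right)} - 280035} = \sqrt{\left(-3854 + \left(28 - 28\right)^{2} + 35 \left(28 - 28\right)\right) - 280035} = \sqrt{\left(-3854 + 0^{2} + 35 \cdot 0\right) - 280035} = \sqrt{\left(-3854 + 0 + 0\right) - 280035} = \sqrt{-3854 - 280035} = \sqrt{-283889} = i \sqrt{283889}$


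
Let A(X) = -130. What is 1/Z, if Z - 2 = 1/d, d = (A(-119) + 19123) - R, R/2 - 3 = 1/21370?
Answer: 202876094/405762873 ≈ 0.49999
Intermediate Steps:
R = 64111/10685 (R = 6 + 2/21370 = 6 + 2*(1/21370) = 6 + 1/10685 = 64111/10685 ≈ 6.0001)
d = 202876094/10685 (d = (-130 + 19123) - 1*64111/10685 = 18993 - 64111/10685 = 202876094/10685 ≈ 18987.)
Z = 405762873/202876094 (Z = 2 + 1/(202876094/10685) = 2 + 10685/202876094 = 405762873/202876094 ≈ 2.0001)
1/Z = 1/(405762873/202876094) = 202876094/405762873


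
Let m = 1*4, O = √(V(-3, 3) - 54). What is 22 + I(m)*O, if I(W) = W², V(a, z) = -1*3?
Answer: 22 + 16*I*√57 ≈ 22.0 + 120.8*I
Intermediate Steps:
V(a, z) = -3
O = I*√57 (O = √(-3 - 54) = √(-57) = I*√57 ≈ 7.5498*I)
m = 4
22 + I(m)*O = 22 + 4²*(I*√57) = 22 + 16*(I*√57) = 22 + 16*I*√57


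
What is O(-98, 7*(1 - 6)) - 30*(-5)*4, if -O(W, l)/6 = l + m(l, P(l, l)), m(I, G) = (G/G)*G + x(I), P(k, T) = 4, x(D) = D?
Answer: 996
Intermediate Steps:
m(I, G) = G + I (m(I, G) = (G/G)*G + I = 1*G + I = G + I)
O(W, l) = -24 - 12*l (O(W, l) = -6*(l + (4 + l)) = -6*(4 + 2*l) = -24 - 12*l)
O(-98, 7*(1 - 6)) - 30*(-5)*4 = (-24 - 84*(1 - 6)) - 30*(-5)*4 = (-24 - 84*(-5)) - (-150)*4 = (-24 - 12*(-35)) - 1*(-600) = (-24 + 420) + 600 = 396 + 600 = 996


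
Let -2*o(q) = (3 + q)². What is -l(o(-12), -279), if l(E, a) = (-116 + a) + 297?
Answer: 98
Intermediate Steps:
o(q) = -(3 + q)²/2
l(E, a) = 181 + a
-l(o(-12), -279) = -(181 - 279) = -1*(-98) = 98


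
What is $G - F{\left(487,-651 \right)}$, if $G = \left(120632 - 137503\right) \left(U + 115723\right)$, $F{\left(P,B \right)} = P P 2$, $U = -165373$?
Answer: $837170812$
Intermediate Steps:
$F{\left(P,B \right)} = 2 P^{2}$ ($F{\left(P,B \right)} = P^{2} \cdot 2 = 2 P^{2}$)
$G = 837645150$ ($G = \left(120632 - 137503\right) \left(-165373 + 115723\right) = \left(-16871\right) \left(-49650\right) = 837645150$)
$G - F{\left(487,-651 \right)} = 837645150 - 2 \cdot 487^{2} = 837645150 - 2 \cdot 237169 = 837645150 - 474338 = 837170812$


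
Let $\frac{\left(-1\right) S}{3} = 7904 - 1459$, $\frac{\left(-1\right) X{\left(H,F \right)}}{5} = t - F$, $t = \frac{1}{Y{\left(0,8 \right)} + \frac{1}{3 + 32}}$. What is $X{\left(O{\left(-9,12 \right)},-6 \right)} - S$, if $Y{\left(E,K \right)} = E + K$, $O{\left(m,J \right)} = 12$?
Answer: $\frac{5424530}{281} \approx 19304.0$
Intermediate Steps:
$t = \frac{35}{281}$ ($t = \frac{1}{\left(0 + 8\right) + \frac{1}{3 + 32}} = \frac{1}{8 + \frac{1}{35}} = \frac{1}{\frac{281}{35}} = \frac{35}{281} \approx 0.12456$)
$X{\left(H,F \right)} = - \frac{175}{281} + 5 F$ ($X{\left(H,F \right)} = - 5 \left(\frac{35}{281} - F\right) = - \frac{175}{281} + 5 F$)
$S = -19335$ ($S = - 3 \left(7904 - 1459\right) = \left(-3\right) 6445 = -19335$)
$X{\left(O{\left(-9,12 \right)},-6 \right)} - S = \left(- \frac{175}{281} + 5 \left(-6\right)\right) - -19335 = \left(- \frac{175}{281} - 30\right) + 19335 = - \frac{8605}{281} + 19335 = \frac{5424530}{281}$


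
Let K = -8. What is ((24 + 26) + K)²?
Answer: 1764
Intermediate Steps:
((24 + 26) + K)² = ((24 + 26) - 8)² = (50 - 8)² = 42² = 1764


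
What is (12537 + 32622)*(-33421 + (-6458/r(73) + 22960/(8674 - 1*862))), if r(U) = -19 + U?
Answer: -422553003848/279 ≈ -1.5145e+9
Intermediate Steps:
(12537 + 32622)*(-33421 + (-6458/r(73) + 22960/(8674 - 1*862))) = (12537 + 32622)*(-33421 + (-6458/(-19 + 73) + 22960/(8674 - 1*862))) = 45159*(-33421 + (-6458/54 + 22960/(8674 - 862))) = 45159*(-33421 + (-6458*1/54 + 22960/7812)) = 45159*(-33421 + (-3229/27 + 22960*(1/7812))) = 45159*(-33421 + (-3229/27 + 820/279)) = 45159*(-33421 - 97639/837) = 45159*(-28071016/837) = -422553003848/279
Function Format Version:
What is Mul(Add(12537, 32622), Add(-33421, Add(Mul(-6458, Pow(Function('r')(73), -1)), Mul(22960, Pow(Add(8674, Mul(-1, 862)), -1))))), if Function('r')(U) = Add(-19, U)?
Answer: Rational(-422553003848, 279) ≈ -1.5145e+9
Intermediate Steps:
Mul(Add(12537, 32622), Add(-33421, Add(Mul(-6458, Pow(Function('r')(73), -1)), Mul(22960, Pow(Add(8674, Mul(-1, 862)), -1))))) = Mul(Add(12537, 32622), Add(-33421, Add(Mul(-6458, Pow(Add(-19, 73), -1)), Mul(22960, Pow(Add(8674, Mul(-1, 862)), -1))))) = Mul(45159, Add(-33421, Add(Mul(-6458, Pow(54, -1)), Mul(22960, Pow(Add(8674, -862), -1))))) = Mul(45159, Add(-33421, Add(Mul(-6458, Rational(1, 54)), Mul(22960, Pow(7812, -1))))) = Mul(45159, Add(-33421, Add(Rational(-3229, 27), Mul(22960, Rational(1, 7812))))) = Mul(45159, Add(-33421, Add(Rational(-3229, 27), Rational(820, 279)))) = Mul(45159, Add(-33421, Rational(-97639, 837))) = Mul(45159, Rational(-28071016, 837)) = Rational(-422553003848, 279)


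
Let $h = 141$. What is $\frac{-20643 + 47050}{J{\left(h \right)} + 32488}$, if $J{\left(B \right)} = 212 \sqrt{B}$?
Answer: $\frac{107238827}{131141630} - \frac{1399571 \sqrt{141}}{262283260} \approx 0.75437$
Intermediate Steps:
$\frac{-20643 + 47050}{J{\left(h \right)} + 32488} = \frac{-20643 + 47050}{212 \sqrt{141} + 32488} = \frac{26407}{32488 + 212 \sqrt{141}}$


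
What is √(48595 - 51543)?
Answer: 2*I*√737 ≈ 54.295*I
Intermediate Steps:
√(48595 - 51543) = √(-2948) = 2*I*√737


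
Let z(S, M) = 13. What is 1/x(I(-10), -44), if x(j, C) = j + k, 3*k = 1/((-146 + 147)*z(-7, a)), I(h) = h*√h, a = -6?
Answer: 39/1521001 + 15210*I*√10/1521001 ≈ 2.5641e-5 + 0.031623*I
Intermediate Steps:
I(h) = h^(3/2)
k = 1/39 (k = (1/((-146 + 147)*13))/3 = ((1/13)/1)/3 = (1*(1/13))/3 = (⅓)*(1/13) = 1/39 ≈ 0.025641)
x(j, C) = 1/39 + j (x(j, C) = j + 1/39 = 1/39 + j)
1/x(I(-10), -44) = 1/(1/39 + (-10)^(3/2)) = 1/(1/39 - 10*I*√10)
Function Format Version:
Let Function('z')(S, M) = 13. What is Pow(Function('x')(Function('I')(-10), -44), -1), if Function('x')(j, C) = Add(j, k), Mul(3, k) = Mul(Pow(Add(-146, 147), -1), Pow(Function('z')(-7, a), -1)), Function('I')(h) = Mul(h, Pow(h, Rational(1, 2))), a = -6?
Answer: Add(Rational(39, 1521001), Mul(Rational(15210, 1521001), I, Pow(10, Rational(1, 2)))) ≈ Add(2.5641e-5, Mul(0.031623, I))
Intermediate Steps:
Function('I')(h) = Pow(h, Rational(3, 2))
k = Rational(1, 39) (k = Mul(Rational(1, 3), Mul(Pow(Add(-146, 147), -1), Pow(13, -1))) = Mul(Rational(1, 3), Mul(Pow(1, -1), Rational(1, 13))) = Mul(Rational(1, 3), Mul(1, Rational(1, 13))) = Mul(Rational(1, 3), Rational(1, 13)) = Rational(1, 39) ≈ 0.025641)
Function('x')(j, C) = Add(Rational(1, 39), j) (Function('x')(j, C) = Add(j, Rational(1, 39)) = Add(Rational(1, 39), j))
Pow(Function('x')(Function('I')(-10), -44), -1) = Pow(Add(Rational(1, 39), Pow(-10, Rational(3, 2))), -1) = Pow(Add(Rational(1, 39), Mul(-10, I, Pow(10, Rational(1, 2)))), -1)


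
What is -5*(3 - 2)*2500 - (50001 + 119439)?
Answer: -181940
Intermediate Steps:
-5*(3 - 2)*2500 - (50001 + 119439) = -5*1*2500 - 1*169440 = -5*2500 - 169440 = -12500 - 169440 = -181940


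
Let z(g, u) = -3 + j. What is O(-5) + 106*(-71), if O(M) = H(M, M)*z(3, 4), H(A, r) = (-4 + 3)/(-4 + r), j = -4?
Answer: -67741/9 ≈ -7526.8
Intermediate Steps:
H(A, r) = -1/(-4 + r)
z(g, u) = -7 (z(g, u) = -3 - 4 = -7)
O(M) = 7/(-4 + M) (O(M) = -1/(-4 + M)*(-7) = 7/(-4 + M))
O(-5) + 106*(-71) = 7/(-4 - 5) + 106*(-71) = 7/(-9) - 7526 = 7*(-⅑) - 7526 = -7/9 - 7526 = -67741/9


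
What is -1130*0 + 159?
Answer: 159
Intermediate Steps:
-1130*0 + 159 = -113*0 + 159 = 0 + 159 = 159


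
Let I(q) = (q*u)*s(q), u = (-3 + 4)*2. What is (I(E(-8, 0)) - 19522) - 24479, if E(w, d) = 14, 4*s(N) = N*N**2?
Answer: -24793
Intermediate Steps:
s(N) = N**3/4 (s(N) = (N*N**2)/4 = N**3/4)
u = 2 (u = 1*2 = 2)
I(q) = q**4/2 (I(q) = (q*2)*(q**3/4) = (2*q)*(q**3/4) = q**4/2)
(I(E(-8, 0)) - 19522) - 24479 = ((1/2)*14**4 - 19522) - 24479 = ((1/2)*38416 - 19522) - 24479 = (19208 - 19522) - 24479 = -314 - 24479 = -24793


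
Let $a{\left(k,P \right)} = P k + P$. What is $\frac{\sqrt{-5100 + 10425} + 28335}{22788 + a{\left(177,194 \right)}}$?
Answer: $\frac{5667}{11464} + \frac{\sqrt{213}}{11464} \approx 0.4956$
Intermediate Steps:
$a{\left(k,P \right)} = P + P k$
$\frac{\sqrt{-5100 + 10425} + 28335}{22788 + a{\left(177,194 \right)}} = \frac{\sqrt{-5100 + 10425} + 28335}{22788 + 194 \left(1 + 177\right)} = \frac{\sqrt{5325} + 28335}{22788 + 194 \cdot 178} = \frac{5 \sqrt{213} + 28335}{22788 + 34532} = \frac{28335 + 5 \sqrt{213}}{57320} = \left(28335 + 5 \sqrt{213}\right) \frac{1}{57320} = \frac{5667}{11464} + \frac{\sqrt{213}}{11464}$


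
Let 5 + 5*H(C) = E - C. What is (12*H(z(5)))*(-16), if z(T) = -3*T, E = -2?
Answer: -1536/5 ≈ -307.20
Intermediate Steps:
H(C) = -7/5 - C/5 (H(C) = -1 + (-2 - C)/5 = -1 + (-2/5 - C/5) = -7/5 - C/5)
(12*H(z(5)))*(-16) = (12*(-7/5 - (-3)*5/5))*(-16) = (12*(-7/5 - 1/5*(-15)))*(-16) = (12*(-7/5 + 3))*(-16) = (12*(8/5))*(-16) = (96/5)*(-16) = -1536/5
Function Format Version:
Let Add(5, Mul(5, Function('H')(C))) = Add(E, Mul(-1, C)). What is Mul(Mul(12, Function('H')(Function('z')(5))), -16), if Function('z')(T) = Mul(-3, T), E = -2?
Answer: Rational(-1536, 5) ≈ -307.20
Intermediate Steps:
Function('H')(C) = Add(Rational(-7, 5), Mul(Rational(-1, 5), C)) (Function('H')(C) = Add(-1, Mul(Rational(1, 5), Add(-2, Mul(-1, C)))) = Add(-1, Add(Rational(-2, 5), Mul(Rational(-1, 5), C))) = Add(Rational(-7, 5), Mul(Rational(-1, 5), C)))
Mul(Mul(12, Function('H')(Function('z')(5))), -16) = Mul(Mul(12, Add(Rational(-7, 5), Mul(Rational(-1, 5), Mul(-3, 5)))), -16) = Mul(Mul(12, Add(Rational(-7, 5), Mul(Rational(-1, 5), -15))), -16) = Mul(Mul(12, Add(Rational(-7, 5), 3)), -16) = Mul(Mul(12, Rational(8, 5)), -16) = Mul(Rational(96, 5), -16) = Rational(-1536, 5)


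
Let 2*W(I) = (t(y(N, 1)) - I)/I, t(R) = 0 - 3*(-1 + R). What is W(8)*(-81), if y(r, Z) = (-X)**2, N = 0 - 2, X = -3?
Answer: 162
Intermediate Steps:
N = -2
y(r, Z) = 9 (y(r, Z) = (-1*(-3))**2 = 3**2 = 9)
t(R) = 3 - 3*R (t(R) = 0 + (3 - 3*R) = 3 - 3*R)
W(I) = (-24 - I)/(2*I) (W(I) = (((3 - 3*9) - I)/I)/2 = (((3 - 27) - I)/I)/2 = ((-24 - I)/I)/2 = (-24 - I)/(2*I))
W(8)*(-81) = ((1/2)*(-24 - 1*8)/8)*(-81) = ((1/2)*(1/8)*(-24 - 8))*(-81) = ((1/2)*(1/8)*(-32))*(-81) = -2*(-81) = 162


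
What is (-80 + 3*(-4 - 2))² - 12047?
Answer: -2443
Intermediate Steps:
(-80 + 3*(-4 - 2))² - 12047 = (-80 + 3*(-6))² - 12047 = (-80 - 18)² - 12047 = (-98)² - 12047 = 9604 - 12047 = -2443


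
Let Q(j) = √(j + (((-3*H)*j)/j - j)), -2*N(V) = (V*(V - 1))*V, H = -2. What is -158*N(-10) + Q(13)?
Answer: -86900 + √6 ≈ -86898.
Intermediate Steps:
N(V) = -V²*(-1 + V)/2 (N(V) = -V*(V - 1)*V/2 = -V*(-1 + V)*V/2 = -V²*(-1 + V)/2)
Q(j) = √6 (Q(j) = √(j + (((-3*(-2))*j)/j - j)) = √(j + ((6*j)/j - j)) = √(j + (6 - j)) = √6)
-158*N(-10) + Q(13) = -79*(-10)²*(1 - 1*(-10)) + √6 = -79*100*(1 + 10) + √6 = -79*100*11 + √6 = -158*550 + √6 = -86900 + √6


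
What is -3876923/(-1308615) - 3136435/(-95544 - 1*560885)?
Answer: 6649310575492/859012835835 ≈ 7.7406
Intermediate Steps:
-3876923/(-1308615) - 3136435/(-95544 - 1*560885) = -3876923*(-1/1308615) - 3136435/(-95544 - 560885) = 3876923/1308615 - 3136435/(-656429) = 3876923/1308615 - 3136435*(-1/656429) = 3876923/1308615 + 3136435/656429 = 6649310575492/859012835835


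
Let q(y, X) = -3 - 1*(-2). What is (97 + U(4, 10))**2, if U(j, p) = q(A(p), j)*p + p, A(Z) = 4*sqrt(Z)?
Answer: 9409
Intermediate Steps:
q(y, X) = -1 (q(y, X) = -3 + 2 = -1)
U(j, p) = 0 (U(j, p) = -p + p = 0)
(97 + U(4, 10))**2 = (97 + 0)**2 = 97**2 = 9409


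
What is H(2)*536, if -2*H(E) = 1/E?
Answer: -134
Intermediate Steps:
H(E) = -1/(2*E)
H(2)*536 = -1/2/2*536 = -1/2*1/2*536 = -1/4*536 = -134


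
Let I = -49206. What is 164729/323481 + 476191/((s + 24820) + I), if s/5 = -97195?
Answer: -69967483702/165092086641 ≈ -0.42381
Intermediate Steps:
s = -485975 (s = 5*(-97195) = -485975)
164729/323481 + 476191/((s + 24820) + I) = 164729/323481 + 476191/((-485975 + 24820) - 49206) = 164729*(1/323481) + 476191/(-461155 - 49206) = 164729/323481 + 476191/(-510361) = 164729/323481 + 476191*(-1/510361) = 164729/323481 - 476191/510361 = -69967483702/165092086641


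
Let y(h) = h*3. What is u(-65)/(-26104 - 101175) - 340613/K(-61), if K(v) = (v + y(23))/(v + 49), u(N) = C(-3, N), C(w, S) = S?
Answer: 130058646211/254558 ≈ 5.1092e+5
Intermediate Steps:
u(N) = N
y(h) = 3*h
K(v) = (69 + v)/(49 + v) (K(v) = (v + 3*23)/(v + 49) = (v + 69)/(49 + v) = (69 + v)/(49 + v))
u(-65)/(-26104 - 101175) - 340613/K(-61) = -65/(-26104 - 101175) - 340613*(49 - 61)/(69 - 61) = -65/(-127279) - 340613/(8/(-12)) = -65*(-1/127279) - 340613/((-1/12*8)) = 65/127279 - 340613/(-⅔) = 65/127279 - 340613*(-3/2) = 65/127279 + 1021839/2 = 130058646211/254558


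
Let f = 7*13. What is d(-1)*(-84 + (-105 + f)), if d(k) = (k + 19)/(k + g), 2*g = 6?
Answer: -882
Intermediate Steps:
g = 3 (g = (½)*6 = 3)
f = 91
d(k) = (19 + k)/(3 + k) (d(k) = (k + 19)/(k + 3) = (19 + k)/(3 + k))
d(-1)*(-84 + (-105 + f)) = ((19 - 1)/(3 - 1))*(-84 + (-105 + 91)) = (18/2)*(-84 - 14) = ((½)*18)*(-98) = 9*(-98) = -882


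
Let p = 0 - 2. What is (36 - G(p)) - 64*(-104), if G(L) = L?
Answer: 6694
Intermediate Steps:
p = -2
(36 - G(p)) - 64*(-104) = (36 - 1*(-2)) - 64*(-104) = (36 + 2) + 6656 = 38 + 6656 = 6694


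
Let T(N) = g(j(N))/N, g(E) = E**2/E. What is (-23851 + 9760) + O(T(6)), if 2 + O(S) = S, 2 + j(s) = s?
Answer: -42277/3 ≈ -14092.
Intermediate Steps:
j(s) = -2 + s
g(E) = E
T(N) = (-2 + N)/N
O(S) = -2 + S
(-23851 + 9760) + O(T(6)) = (-23851 + 9760) + (-2 + (-2 + 6)/6) = -14091 + (-2 + (1/6)*4) = -14091 + (-2 + 2/3) = -14091 - 4/3 = -42277/3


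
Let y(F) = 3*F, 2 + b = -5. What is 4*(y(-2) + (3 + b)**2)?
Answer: 40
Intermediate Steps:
b = -7 (b = -2 - 5 = -7)
4*(y(-2) + (3 + b)**2) = 4*(3*(-2) + (3 - 7)**2) = 4*(-6 + (-4)**2) = 4*(-6 + 16) = 4*10 = 40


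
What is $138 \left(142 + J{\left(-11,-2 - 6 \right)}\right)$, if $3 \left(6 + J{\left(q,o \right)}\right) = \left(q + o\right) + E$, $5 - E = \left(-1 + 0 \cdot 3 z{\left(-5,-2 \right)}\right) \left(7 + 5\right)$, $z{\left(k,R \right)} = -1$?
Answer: $18676$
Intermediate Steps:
$E = 17$ ($E = 5 - \left(-1 + 0 \cdot 3 \left(-1\right)\right) \left(7 + 5\right) = 5 - \left(-1 + 0 \left(-1\right)\right) 12 = 5 - \left(-1 + 0\right) 12 = 5 - \left(-1\right) 12 = 5 - -12 = 5 + 12 = 17$)
$J{\left(q,o \right)} = - \frac{1}{3} + \frac{o}{3} + \frac{q}{3}$ ($J{\left(q,o \right)} = -6 + \frac{\left(q + o\right) + 17}{3} = -6 + \frac{\left(o + q\right) + 17}{3} = -6 + \frac{17 + o + q}{3} = -6 + \left(\frac{17}{3} + \frac{o}{3} + \frac{q}{3}\right) = - \frac{1}{3} + \frac{o}{3} + \frac{q}{3}$)
$138 \left(142 + J{\left(-11,-2 - 6 \right)}\right) = 138 \left(142 + \left(- \frac{1}{3} + \frac{-2 - 6}{3} + \frac{1}{3} \left(-11\right)\right)\right) = 138 \left(142 - \left(4 - \frac{-2 - 6}{3}\right)\right) = 138 \left(142 - \frac{20}{3}\right) = 138 \cdot \frac{406}{3} = 18676$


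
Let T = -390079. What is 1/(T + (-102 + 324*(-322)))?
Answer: -1/494509 ≈ -2.0222e-6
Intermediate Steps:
1/(T + (-102 + 324*(-322))) = 1/(-390079 + (-102 + 324*(-322))) = 1/(-390079 + (-102 - 104328)) = 1/(-390079 - 104430) = 1/(-494509) = -1/494509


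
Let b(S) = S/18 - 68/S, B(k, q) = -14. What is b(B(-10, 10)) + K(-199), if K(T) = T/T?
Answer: 320/63 ≈ 5.0794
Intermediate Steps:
K(T) = 1
b(S) = -68/S + S/18 (b(S) = S*(1/18) - 68/S = S/18 - 68/S = -68/S + S/18)
b(B(-10, 10)) + K(-199) = (-68/(-14) + (1/18)*(-14)) + 1 = (-68*(-1/14) - 7/9) + 1 = (34/7 - 7/9) + 1 = 257/63 + 1 = 320/63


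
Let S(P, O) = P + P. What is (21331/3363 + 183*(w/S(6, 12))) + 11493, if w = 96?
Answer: 43595722/3363 ≈ 12963.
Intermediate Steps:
S(P, O) = 2*P
(21331/3363 + 183*(w/S(6, 12))) + 11493 = (21331/3363 + 183*(96/((2*6)))) + 11493 = (21331*(1/3363) + 183*(96/12)) + 11493 = (21331/3363 + 183*(96*(1/12))) + 11493 = (21331/3363 + 183*8) + 11493 = (21331/3363 + 1464) + 11493 = 4944763/3363 + 11493 = 43595722/3363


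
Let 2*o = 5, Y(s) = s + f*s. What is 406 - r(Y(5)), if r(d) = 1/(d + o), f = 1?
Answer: 10148/25 ≈ 405.92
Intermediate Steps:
Y(s) = 2*s (Y(s) = s + 1*s = s + s = 2*s)
o = 5/2 (o = (½)*5 = 5/2 ≈ 2.5000)
r(d) = 1/(5/2 + d) (r(d) = 1/(d + 5/2) = 1/(5/2 + d))
406 - r(Y(5)) = 406 - 2/(5 + 2*(2*5)) = 406 - 2/(5 + 2*10) = 406 - 2/(5 + 20) = 406 - 2/25 = 10148/25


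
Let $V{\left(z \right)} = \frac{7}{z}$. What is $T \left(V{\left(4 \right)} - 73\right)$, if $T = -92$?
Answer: $6555$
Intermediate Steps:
$T \left(V{\left(4 \right)} - 73\right) = - 92 \left(\frac{7}{4} - 73\right) = \left(-92\right) \left(- \frac{285}{4}\right) = 6555$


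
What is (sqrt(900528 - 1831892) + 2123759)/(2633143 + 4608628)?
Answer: 2123759/7241771 + 2*I*sqrt(232841)/7241771 ≈ 0.29327 + 0.00013326*I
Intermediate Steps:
(sqrt(900528 - 1831892) + 2123759)/(2633143 + 4608628) = (sqrt(-931364) + 2123759)/7241771 = (2*I*sqrt(232841) + 2123759)*(1/7241771) = (2123759 + 2*I*sqrt(232841))*(1/7241771) = 2123759/7241771 + 2*I*sqrt(232841)/7241771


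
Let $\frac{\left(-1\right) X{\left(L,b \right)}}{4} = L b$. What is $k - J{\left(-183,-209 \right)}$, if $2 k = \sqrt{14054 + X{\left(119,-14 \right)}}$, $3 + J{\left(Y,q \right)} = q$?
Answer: $212 + \frac{3 \sqrt{2302}}{2} \approx 283.97$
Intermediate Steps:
$J{\left(Y,q \right)} = -3 + q$
$X{\left(L,b \right)} = - 4 L b$
$k = \frac{3 \sqrt{2302}}{2}$ ($k = \frac{\sqrt{14054 - 476 \left(-14\right)}}{2} = \frac{\sqrt{14054 + 6664}}{2} = \frac{\sqrt{20718}}{2} = \frac{3 \sqrt{2302}}{2} \approx 71.969$)
$k - J{\left(-183,-209 \right)} = \frac{3 \sqrt{2302}}{2} - \left(-3 - 209\right) = \frac{3 \sqrt{2302}}{2} - -212 = \frac{3 \sqrt{2302}}{2} + 212 = 212 + \frac{3 \sqrt{2302}}{2}$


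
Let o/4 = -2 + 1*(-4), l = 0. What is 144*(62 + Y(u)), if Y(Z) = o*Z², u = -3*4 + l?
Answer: -488736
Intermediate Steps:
o = -24 (o = 4*(-2 + 1*(-4)) = 4*(-2 - 4) = 4*(-6) = -24)
u = -12 (u = -3*4 + 0 = -12 + 0 = -12)
Y(Z) = -24*Z²
144*(62 + Y(u)) = 144*(62 - 24*(-12)²) = 144*(62 - 24*144) = 144*(62 - 3456) = 144*(-3394) = -488736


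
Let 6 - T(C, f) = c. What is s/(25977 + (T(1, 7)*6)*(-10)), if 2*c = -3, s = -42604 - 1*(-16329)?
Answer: -26275/25527 ≈ -1.0293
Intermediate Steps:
s = -26275 (s = -42604 + 16329 = -26275)
c = -3/2 (c = (1/2)*(-3) = -3/2 ≈ -1.5000)
T(C, f) = 15/2 (T(C, f) = 6 - 1*(-3/2) = 6 + 3/2 = 15/2)
s/(25977 + (T(1, 7)*6)*(-10)) = -26275/(25977 + ((15/2)*6)*(-10)) = -26275/(25977 + 45*(-10)) = -26275/(25977 - 450) = -26275/25527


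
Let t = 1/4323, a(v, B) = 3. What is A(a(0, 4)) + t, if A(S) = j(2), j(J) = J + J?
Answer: 17293/4323 ≈ 4.0002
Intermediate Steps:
j(J) = 2*J
A(S) = 4 (A(S) = 2*2 = 4)
t = 1/4323 ≈ 0.00023132
A(a(0, 4)) + t = 4 + 1/4323 = 17293/4323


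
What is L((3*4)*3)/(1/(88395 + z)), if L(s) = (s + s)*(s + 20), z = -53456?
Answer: 140874048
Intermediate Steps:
L(s) = 2*s*(20 + s) (L(s) = (2*s)*(20 + s) = 2*s*(20 + s))
L((3*4)*3)/(1/(88395 + z)) = (2*((3*4)*3)*(20 + (3*4)*3))/(1/(88395 - 53456)) = (2*(12*3)*(20 + 12*3))/(1/34939) = (2*36*(20 + 36))/(1/34939) = (2*36*56)*34939 = 4032*34939 = 140874048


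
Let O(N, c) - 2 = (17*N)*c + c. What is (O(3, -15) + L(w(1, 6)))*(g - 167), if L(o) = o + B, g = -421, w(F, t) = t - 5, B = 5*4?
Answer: 445116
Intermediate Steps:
B = 20
O(N, c) = 2 + c + 17*N*c (O(N, c) = 2 + ((17*N)*c + c) = 2 + (17*N*c + c) = 2 + (c + 17*N*c) = 2 + c + 17*N*c)
w(F, t) = -5 + t
L(o) = 20 + o (L(o) = o + 20 = 20 + o)
(O(3, -15) + L(w(1, 6)))*(g - 167) = ((2 - 15 + 17*3*(-15)) + (20 + (-5 + 6)))*(-421 - 167) = ((2 - 15 - 765) + (20 + 1))*(-588) = (-778 + 21)*(-588) = -757*(-588) = 445116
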